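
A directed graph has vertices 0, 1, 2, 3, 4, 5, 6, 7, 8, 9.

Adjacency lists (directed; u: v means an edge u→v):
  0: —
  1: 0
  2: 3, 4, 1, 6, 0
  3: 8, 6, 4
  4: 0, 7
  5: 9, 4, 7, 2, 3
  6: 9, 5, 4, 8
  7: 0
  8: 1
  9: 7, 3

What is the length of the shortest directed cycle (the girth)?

3

For each vertex v, BFS finds the shortest path from v back to v.
The shortest such closed walk is 5 → 2 → 6 → 5, length 3.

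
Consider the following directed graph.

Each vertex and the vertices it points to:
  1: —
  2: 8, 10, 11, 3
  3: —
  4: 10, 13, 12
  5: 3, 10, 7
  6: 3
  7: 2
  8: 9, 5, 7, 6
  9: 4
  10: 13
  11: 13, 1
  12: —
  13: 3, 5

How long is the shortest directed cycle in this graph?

3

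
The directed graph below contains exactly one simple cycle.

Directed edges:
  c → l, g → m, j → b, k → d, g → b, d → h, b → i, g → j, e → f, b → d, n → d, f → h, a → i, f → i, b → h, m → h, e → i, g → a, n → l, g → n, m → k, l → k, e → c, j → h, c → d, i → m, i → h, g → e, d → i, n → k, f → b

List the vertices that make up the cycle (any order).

DFS with gray/black marking from m:
m gray
  k gray
    d gray
      i gray
        i→m: m is gray → back edge
Back edge closes the cycle m → k → d → i → m; its vertices are {d, i, k, m}.

d, i, k, m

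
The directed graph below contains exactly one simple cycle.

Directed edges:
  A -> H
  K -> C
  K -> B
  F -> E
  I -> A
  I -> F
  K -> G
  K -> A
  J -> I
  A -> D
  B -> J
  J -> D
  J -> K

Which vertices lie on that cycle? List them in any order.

DFS with gray/black marking from J:
J gray
  I gray
    A gray
      H gray
      H black
      D gray
      D black
    A black
    F gray
      E gray
      E black
    F black
  I black
  K gray
    B gray
      B→J: J is gray → back edge
Back edge closes the cycle J → K → B → J; its vertices are {B, J, K}.

B, J, K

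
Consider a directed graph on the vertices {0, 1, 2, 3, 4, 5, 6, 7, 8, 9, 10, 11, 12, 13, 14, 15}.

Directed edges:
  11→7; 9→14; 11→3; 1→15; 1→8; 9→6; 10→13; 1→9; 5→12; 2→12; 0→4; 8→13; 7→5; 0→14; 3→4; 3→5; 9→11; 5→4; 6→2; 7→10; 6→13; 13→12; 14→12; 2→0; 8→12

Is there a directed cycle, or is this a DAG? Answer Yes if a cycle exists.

No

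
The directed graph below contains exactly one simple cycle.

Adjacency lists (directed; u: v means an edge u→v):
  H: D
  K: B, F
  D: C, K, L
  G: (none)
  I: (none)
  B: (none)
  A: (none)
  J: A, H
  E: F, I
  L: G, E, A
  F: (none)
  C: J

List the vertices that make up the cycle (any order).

C, D, H, J

DFS with gray/black marking from D:
D gray
  C gray
    J gray
      A gray
      A black
      H gray
        H→D: D is gray → back edge
Back edge closes the cycle D → C → J → H → D; its vertices are {C, D, H, J}.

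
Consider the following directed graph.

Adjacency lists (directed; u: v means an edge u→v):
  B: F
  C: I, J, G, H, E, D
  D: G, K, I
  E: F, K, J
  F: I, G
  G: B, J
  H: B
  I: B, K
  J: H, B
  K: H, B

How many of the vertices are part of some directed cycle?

7

A vertex is on a directed cycle iff it belongs to a strongly connected component of size ≥ 2 (or has a self-loop).
The vertices on cycles are {B, F, G, H, I, J, K} — 7 in total.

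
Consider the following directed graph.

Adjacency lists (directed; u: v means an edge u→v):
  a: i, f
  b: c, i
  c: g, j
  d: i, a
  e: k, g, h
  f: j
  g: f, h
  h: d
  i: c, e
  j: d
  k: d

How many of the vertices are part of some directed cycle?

10

A vertex is on a directed cycle iff it belongs to a strongly connected component of size ≥ 2 (or has a self-loop).
The vertices on cycles are {a, c, d, e, f, g, h, i, j, k} — 10 in total.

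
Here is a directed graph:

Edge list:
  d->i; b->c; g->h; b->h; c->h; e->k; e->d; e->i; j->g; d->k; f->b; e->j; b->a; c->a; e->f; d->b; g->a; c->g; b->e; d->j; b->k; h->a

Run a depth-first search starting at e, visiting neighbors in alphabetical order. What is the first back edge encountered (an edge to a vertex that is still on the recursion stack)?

DFS from e (visiting neighbors in alphabetical order); mark gray on enter, black on exit:
e gray
  d gray
    b gray
      a gray
      a black
      c gray
        c→a: a black — skip
        g gray
          g→a: a black — skip
          h gray
            h→a: a black — skip
          h black
        g black
        c→h: h black — skip
      c black
      b→e: e is gray → back edge
First back edge: b → e.

b→e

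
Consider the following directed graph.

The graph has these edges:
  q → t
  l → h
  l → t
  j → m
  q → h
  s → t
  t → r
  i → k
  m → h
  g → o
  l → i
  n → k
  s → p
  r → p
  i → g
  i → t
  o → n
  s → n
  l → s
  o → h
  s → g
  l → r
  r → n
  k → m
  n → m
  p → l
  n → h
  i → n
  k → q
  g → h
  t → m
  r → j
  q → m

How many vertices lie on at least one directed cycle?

11

A vertex is on a directed cycle iff it belongs to a strongly connected component of size ≥ 2 (or has a self-loop).
The vertices on cycles are {g, i, k, l, n, o, p, q, r, s, t} — 11 in total.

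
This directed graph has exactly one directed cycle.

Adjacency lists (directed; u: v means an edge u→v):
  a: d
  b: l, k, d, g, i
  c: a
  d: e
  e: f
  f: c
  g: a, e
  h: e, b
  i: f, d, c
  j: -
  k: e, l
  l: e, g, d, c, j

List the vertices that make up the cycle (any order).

a, c, d, e, f

DFS with gray/black marking from e:
e gray
  f gray
    c gray
      a gray
        d gray
          d→e: e is gray → back edge
Back edge closes the cycle e → f → c → a → d → e; its vertices are {a, c, d, e, f}.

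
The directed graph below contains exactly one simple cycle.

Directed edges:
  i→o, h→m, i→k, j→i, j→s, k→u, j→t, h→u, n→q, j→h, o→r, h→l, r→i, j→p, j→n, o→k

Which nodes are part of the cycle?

DFS with gray/black marking from i:
i gray
  o gray
    r gray
      r→i: i is gray → back edge
Back edge closes the cycle i → o → r → i; its vertices are {i, o, r}.

i, o, r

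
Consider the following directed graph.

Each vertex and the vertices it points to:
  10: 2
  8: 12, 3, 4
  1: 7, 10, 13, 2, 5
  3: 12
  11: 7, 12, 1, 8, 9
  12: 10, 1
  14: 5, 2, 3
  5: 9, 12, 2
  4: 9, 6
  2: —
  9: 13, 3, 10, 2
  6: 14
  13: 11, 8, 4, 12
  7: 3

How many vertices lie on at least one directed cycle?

12

A vertex is on a directed cycle iff it belongs to a strongly connected component of size ≥ 2 (or has a self-loop).
The vertices on cycles are {1, 3, 4, 5, 6, 7, 8, 9, 11, 12, 13, 14} — 12 in total.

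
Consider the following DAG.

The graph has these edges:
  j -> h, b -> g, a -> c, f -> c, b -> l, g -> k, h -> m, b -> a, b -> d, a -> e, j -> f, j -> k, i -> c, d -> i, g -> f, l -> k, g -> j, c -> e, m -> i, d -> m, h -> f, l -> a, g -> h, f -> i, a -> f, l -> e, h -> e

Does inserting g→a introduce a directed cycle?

Adding g→a creates a cycle iff a can already reach g.
Explore from a: no path reaches g. The graph stays acyclic.

No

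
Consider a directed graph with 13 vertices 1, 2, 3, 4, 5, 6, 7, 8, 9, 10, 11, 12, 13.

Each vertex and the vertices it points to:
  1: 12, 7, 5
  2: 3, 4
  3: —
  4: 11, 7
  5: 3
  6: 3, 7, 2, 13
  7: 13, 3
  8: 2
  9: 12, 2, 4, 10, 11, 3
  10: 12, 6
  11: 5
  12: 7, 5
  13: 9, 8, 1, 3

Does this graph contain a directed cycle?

Yes

DFS with white/gray/black marking, starting from 10:
10 gray
  12 gray
    7 gray
      13 gray
        9 gray
          9→12: 12 is gray → back edge
Back edge found, so a cycle exists: 12 → 7 → 13 → 9 → 12.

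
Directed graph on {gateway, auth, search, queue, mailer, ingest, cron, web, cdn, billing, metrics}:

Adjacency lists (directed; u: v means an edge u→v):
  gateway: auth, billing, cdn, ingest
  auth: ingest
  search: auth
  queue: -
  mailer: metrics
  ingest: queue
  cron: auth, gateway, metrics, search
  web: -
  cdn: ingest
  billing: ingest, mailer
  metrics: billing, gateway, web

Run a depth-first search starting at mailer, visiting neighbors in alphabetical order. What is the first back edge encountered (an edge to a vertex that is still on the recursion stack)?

billing→mailer

DFS from mailer (visiting neighbors in alphabetical order); mark gray on enter, black on exit:
mailer gray
  metrics gray
    billing gray
      ingest gray
        queue gray
        queue black
      ingest black
      billing→mailer: mailer is gray → back edge
First back edge: billing → mailer.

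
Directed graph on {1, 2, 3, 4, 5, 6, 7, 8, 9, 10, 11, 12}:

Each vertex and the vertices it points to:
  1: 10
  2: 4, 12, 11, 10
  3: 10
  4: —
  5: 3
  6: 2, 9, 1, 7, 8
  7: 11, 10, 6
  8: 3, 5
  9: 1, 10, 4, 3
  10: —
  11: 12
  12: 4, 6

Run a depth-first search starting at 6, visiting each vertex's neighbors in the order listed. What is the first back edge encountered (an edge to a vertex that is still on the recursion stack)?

12→6

DFS from 6 (visiting each vertex's neighbors in the order listed); mark gray on enter, black on exit:
6 gray
  2 gray
    4 gray
    4 black
    12 gray
      12→4: 4 black — skip
      12→6: 6 is gray → back edge
First back edge: 12 → 6.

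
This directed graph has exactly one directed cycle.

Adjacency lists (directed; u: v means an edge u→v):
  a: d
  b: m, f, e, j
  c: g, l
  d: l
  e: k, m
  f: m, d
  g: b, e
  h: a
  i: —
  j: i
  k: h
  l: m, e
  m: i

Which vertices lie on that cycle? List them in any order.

a, d, e, h, k, l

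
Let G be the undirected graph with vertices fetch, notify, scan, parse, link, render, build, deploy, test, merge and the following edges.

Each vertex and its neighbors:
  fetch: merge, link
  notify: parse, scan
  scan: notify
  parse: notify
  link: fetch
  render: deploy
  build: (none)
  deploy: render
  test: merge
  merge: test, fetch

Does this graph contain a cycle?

DFS, tracking each vertex's parent; an edge to a visited non-parent vertex closes a cycle.
Start from parse:
visit parse (parent –)
  visit notify (parent parse)
    notify–parse: parent, skip
    visit scan (parent notify)
      scan–notify: parent, skip
visit fetch (parent –)
  visit merge (parent fetch)
    visit test (parent merge)
      test–merge: parent, skip
    merge–fetch: parent, skip
  visit link (parent fetch)
    link–fetch: parent, skip
visit render (parent –)
  visit deploy (parent render)
    deploy–render: parent, skip
visit build (parent –)
No non-parent visited neighbor found — the graph is a forest.

No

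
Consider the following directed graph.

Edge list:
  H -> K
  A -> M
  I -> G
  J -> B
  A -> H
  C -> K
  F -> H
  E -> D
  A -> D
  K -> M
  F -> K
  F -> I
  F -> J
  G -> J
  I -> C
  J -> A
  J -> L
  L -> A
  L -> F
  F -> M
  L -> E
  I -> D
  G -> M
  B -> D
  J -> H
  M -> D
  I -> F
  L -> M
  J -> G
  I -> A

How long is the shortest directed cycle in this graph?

2

For each vertex v, BFS finds the shortest path from v back to v.
The shortest such closed walk is I → F → I, length 2.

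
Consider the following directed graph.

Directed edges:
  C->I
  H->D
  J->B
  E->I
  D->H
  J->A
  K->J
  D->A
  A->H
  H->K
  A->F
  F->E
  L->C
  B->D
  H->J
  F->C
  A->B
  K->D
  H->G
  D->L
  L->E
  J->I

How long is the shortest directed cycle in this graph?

2

For each vertex v, BFS finds the shortest path from v back to v.
The shortest such closed walk is H → D → H, length 2.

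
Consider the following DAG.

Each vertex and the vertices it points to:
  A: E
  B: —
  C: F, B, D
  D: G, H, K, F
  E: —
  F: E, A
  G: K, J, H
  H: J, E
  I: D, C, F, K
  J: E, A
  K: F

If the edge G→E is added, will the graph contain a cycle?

No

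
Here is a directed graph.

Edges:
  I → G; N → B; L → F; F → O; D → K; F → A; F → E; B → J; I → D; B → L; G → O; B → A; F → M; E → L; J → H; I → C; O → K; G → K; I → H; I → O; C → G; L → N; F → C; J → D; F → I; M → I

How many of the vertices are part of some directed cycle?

A vertex is on a directed cycle iff it belongs to a strongly connected component of size ≥ 2 (or has a self-loop).
The vertices on cycles are {B, E, F, L, N} — 5 in total.

5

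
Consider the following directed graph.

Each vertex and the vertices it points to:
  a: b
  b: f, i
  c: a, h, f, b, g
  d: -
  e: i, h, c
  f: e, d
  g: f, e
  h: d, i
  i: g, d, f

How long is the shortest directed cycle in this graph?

3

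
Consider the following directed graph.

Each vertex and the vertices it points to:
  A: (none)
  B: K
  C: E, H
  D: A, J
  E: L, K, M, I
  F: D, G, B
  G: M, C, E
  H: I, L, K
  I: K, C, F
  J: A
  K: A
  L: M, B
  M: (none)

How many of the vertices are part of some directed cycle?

6

A vertex is on a directed cycle iff it belongs to a strongly connected component of size ≥ 2 (or has a self-loop).
The vertices on cycles are {C, E, F, G, H, I} — 6 in total.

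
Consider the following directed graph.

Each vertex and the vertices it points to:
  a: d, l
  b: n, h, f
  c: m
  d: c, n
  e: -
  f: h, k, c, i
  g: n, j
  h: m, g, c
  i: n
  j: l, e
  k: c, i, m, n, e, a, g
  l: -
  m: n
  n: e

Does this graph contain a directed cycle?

DFS with white/gray/black marking, starting from d:
d gray
  c gray
    m gray
      n gray
        e gray
        e black
      n black
    m black
  c black
  d→n: n black — skip
d black
a gray
  a→d: d black — skip
  l gray
  l black
a black
b gray
  b→n: n black — skip
  h gray
    h→m: m black — skip
    g gray
      g→n: n black — skip
      j gray
        j→l: l black — skip
        j→e: e black — skip
      j black
    g black
    h→c: c black — skip
  h black
  f gray
    f→h: h black — skip
    k gray
      k→c: c black — skip
      i gray
        i→n: n black — skip
      i black
      k→m: m black — skip
      k→n: n black — skip
      k→e: e black — skip
      k→a: a black — skip
      k→g: g black — skip
    k black
    f→c: c black — skip
    f→i: i black — skip
  f black
b black
Every edge goes to a white or black vertex — no back edge, so the graph is acyclic.

No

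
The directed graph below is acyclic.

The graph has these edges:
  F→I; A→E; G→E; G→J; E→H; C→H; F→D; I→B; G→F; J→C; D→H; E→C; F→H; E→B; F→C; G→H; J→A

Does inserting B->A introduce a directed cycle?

Adding B→A creates a cycle iff A can already reach B.
Path from A: A → E → B.
So A → … → B → A is a cycle.

Yes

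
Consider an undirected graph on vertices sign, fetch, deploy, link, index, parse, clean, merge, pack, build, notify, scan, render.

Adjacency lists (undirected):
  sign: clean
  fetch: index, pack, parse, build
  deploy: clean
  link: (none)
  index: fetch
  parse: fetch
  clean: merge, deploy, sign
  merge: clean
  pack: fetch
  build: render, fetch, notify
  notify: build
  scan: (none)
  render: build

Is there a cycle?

No

DFS, tracking each vertex's parent; an edge to a visited non-parent vertex closes a cycle.
Start from notify:
visit notify (parent –)
  visit build (parent notify)
    visit render (parent build)
      render–build: parent, skip
    visit fetch (parent build)
      visit index (parent fetch)
        index–fetch: parent, skip
      visit pack (parent fetch)
        pack–fetch: parent, skip
      visit parse (parent fetch)
        parse–fetch: parent, skip
      fetch–build: parent, skip
    build–notify: parent, skip
visit sign (parent –)
  visit clean (parent sign)
    visit merge (parent clean)
      merge–clean: parent, skip
    visit deploy (parent clean)
      deploy–clean: parent, skip
    clean–sign: parent, skip
visit link (parent –)
visit scan (parent –)
No non-parent visited neighbor found — the graph is a forest.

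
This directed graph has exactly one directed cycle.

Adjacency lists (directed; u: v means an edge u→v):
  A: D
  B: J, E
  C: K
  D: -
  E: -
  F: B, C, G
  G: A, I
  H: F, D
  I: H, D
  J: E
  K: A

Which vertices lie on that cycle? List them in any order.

F, G, H, I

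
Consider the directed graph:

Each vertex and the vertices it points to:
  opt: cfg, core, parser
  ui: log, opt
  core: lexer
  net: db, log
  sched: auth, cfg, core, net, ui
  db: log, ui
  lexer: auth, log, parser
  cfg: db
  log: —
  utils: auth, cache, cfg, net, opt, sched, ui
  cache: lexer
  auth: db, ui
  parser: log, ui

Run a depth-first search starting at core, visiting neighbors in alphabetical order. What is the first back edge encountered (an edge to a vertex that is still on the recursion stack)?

cfg->db

DFS from core (visiting neighbors in alphabetical order); mark gray on enter, black on exit:
core gray
  lexer gray
    auth gray
      db gray
        log gray
        log black
        ui gray
          ui→log: log black — skip
          opt gray
            cfg gray
              cfg→db: db is gray → back edge
First back edge: cfg → db.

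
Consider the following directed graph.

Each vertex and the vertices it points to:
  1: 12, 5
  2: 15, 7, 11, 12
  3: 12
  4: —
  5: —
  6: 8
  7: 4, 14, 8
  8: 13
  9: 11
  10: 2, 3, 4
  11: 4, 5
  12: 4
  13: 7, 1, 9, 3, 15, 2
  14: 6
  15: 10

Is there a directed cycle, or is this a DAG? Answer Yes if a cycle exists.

DFS with white/gray/black marking, starting from 8:
8 gray
  13 gray
    7 gray
      4 gray
      4 black
      14 gray
        6 gray
          6→8: 8 is gray → back edge
Back edge found, so a cycle exists: 8 → 13 → 7 → 14 → 6 → 8.

Yes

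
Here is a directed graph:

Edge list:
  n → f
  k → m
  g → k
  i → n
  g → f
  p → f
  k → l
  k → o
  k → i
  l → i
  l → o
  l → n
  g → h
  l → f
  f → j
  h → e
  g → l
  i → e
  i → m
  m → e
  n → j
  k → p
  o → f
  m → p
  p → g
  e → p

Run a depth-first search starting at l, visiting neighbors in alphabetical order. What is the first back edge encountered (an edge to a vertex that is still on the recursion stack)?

h->e

DFS from l (visiting neighbors in alphabetical order); mark gray on enter, black on exit:
l gray
  f gray
    j gray
    j black
  f black
  i gray
    e gray
      p gray
        p→f: f black — skip
        g gray
          g→f: f black — skip
          h gray
            h→e: e is gray → back edge
First back edge: h → e.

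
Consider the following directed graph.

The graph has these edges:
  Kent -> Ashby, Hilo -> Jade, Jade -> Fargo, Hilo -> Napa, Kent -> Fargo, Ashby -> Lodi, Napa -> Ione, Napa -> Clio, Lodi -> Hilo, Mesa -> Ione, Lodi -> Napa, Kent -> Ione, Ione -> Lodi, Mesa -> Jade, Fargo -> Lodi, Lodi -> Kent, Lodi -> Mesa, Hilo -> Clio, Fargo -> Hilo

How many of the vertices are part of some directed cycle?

9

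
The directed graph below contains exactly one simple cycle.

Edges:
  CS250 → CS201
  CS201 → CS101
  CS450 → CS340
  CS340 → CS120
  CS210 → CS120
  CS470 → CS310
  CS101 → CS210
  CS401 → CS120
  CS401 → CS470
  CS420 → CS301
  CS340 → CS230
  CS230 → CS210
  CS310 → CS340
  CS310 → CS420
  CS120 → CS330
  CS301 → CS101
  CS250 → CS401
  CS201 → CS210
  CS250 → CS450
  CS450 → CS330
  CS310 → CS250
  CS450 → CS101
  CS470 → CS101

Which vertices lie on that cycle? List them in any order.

DFS with gray/black marking from CS310:
CS310 gray
  CS250 gray
    CS401 gray
      CS120 gray
        CS330 gray
        CS330 black
      CS120 black
      CS470 gray
        CS101 gray
          CS210 gray
            CS210→CS120: CS120 black — skip
          CS210 black
        CS101 black
        CS470→CS310: CS310 is gray → back edge
Back edge closes the cycle CS310 → CS250 → CS401 → CS470 → CS310; its vertices are {CS250, CS310, CS401, CS470}.

CS250, CS310, CS401, CS470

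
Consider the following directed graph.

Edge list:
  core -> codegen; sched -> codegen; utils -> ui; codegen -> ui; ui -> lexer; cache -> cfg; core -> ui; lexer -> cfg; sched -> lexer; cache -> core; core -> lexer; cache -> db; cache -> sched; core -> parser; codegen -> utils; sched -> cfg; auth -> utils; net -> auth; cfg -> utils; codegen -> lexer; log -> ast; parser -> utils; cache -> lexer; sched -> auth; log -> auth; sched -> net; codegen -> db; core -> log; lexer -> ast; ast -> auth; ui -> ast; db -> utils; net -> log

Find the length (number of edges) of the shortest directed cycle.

4

For each vertex v, BFS finds the shortest path from v back to v.
The shortest such closed walk is lexer → cfg → utils → ui → lexer, length 4.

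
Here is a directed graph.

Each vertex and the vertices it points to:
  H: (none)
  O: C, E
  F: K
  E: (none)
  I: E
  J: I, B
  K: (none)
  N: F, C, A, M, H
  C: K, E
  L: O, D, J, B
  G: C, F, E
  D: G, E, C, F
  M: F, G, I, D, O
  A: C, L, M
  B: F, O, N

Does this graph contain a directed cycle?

DFS with white/gray/black marking, starting from A:
A gray
  C gray
    K gray
    K black
    E gray
    E black
  C black
  L gray
    O gray
      O→C: C black — skip
      O→E: E black — skip
    O black
    D gray
      G gray
        G→C: C black — skip
        F gray
          F→K: K black — skip
        F black
        G→E: E black — skip
      G black
      D→E: E black — skip
      D→C: C black — skip
      D→F: F black — skip
    D black
    J gray
      I gray
        I→E: E black — skip
      I black
      B gray
        B→F: F black — skip
        B→O: O black — skip
        N gray
          N→F: F black — skip
          N→C: C black — skip
          N→A: A is gray → back edge
Back edge found, so a cycle exists: A → L → J → B → N → A.

Yes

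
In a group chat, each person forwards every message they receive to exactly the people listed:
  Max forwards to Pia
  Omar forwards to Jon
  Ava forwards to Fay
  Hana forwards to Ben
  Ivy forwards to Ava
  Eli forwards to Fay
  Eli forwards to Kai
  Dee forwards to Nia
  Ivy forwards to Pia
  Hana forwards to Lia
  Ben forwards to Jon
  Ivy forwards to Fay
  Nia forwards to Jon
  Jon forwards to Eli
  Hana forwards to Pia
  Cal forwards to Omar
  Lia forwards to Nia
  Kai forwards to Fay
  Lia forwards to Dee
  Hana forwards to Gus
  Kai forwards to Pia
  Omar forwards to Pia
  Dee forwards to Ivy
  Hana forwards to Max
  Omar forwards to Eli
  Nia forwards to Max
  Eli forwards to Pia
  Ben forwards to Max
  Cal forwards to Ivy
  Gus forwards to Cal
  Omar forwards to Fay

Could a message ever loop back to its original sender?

DFS with white/gray/black marking, starting from Max:
Max gray
  Pia gray
  Pia black
Max black
Eli gray
  Kai gray
    Kai→Pia: Pia black — skip
    Fay gray
    Fay black
  Kai black
  Eli→Pia: Pia black — skip
  Eli→Fay: Fay black — skip
Eli black
Gus gray
  Cal gray
    Ivy gray
      Ivy→Pia: Pia black — skip
      Ava gray
        Ava→Fay: Fay black — skip
      Ava black
      Ivy→Fay: Fay black — skip
    Ivy black
    Omar gray
      Jon gray
        Jon→Eli: Eli black — skip
      Jon black
      Omar→Pia: Pia black — skip
      Omar→Eli: Eli black — skip
      Omar→Fay: Fay black — skip
    Omar black
  Cal black
Gus black
Hana gray
  Hana→Pia: Pia black — skip
  Ben gray
    Ben→Max: Max black — skip
    Ben→Jon: Jon black — skip
  Ben black
  Hana→Max: Max black — skip
  Lia gray
    Dee gray
      Dee→Ivy: Ivy black — skip
      Nia gray
        Nia→Max: Max black — skip
        Nia→Jon: Jon black — skip
      Nia black
    Dee black
    Lia→Nia: Nia black — skip
  Lia black
  Hana→Gus: Gus black — skip
Hana black
Every edge goes to a white or black vertex — no back edge, so the graph is acyclic.

No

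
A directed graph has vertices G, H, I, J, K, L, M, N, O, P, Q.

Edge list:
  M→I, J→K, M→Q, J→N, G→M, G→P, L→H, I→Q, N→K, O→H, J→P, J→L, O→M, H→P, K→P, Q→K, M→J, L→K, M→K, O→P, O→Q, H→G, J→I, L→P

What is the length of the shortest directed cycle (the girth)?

For each vertex v, BFS finds the shortest path from v back to v.
The shortest such closed walk is H → G → M → J → L → H, length 5.

5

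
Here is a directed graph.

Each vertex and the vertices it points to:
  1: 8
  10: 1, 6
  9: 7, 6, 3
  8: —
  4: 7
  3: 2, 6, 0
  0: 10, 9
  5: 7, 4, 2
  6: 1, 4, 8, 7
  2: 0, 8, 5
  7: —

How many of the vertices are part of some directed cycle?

A vertex is on a directed cycle iff it belongs to a strongly connected component of size ≥ 2 (or has a self-loop).
The vertices on cycles are {0, 2, 3, 5, 9} — 5 in total.

5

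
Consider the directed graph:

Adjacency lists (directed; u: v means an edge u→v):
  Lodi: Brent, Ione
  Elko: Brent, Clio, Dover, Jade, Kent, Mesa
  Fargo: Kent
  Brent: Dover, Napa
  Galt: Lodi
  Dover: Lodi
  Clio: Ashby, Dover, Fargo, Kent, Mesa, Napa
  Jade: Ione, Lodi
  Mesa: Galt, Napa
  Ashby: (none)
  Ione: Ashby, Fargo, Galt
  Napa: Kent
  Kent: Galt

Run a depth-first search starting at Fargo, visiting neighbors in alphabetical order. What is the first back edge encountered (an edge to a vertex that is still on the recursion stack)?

Dover→Lodi

DFS from Fargo (visiting neighbors in alphabetical order); mark gray on enter, black on exit:
Fargo gray
  Kent gray
    Galt gray
      Lodi gray
        Brent gray
          Dover gray
            Dover→Lodi: Lodi is gray → back edge
First back edge: Dover → Lodi.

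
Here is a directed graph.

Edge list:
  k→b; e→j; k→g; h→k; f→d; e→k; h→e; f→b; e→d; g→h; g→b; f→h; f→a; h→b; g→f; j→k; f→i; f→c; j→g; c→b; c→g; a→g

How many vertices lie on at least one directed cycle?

A vertex is on a directed cycle iff it belongs to a strongly connected component of size ≥ 2 (or has a self-loop).
The vertices on cycles are {a, c, e, f, g, h, j, k} — 8 in total.

8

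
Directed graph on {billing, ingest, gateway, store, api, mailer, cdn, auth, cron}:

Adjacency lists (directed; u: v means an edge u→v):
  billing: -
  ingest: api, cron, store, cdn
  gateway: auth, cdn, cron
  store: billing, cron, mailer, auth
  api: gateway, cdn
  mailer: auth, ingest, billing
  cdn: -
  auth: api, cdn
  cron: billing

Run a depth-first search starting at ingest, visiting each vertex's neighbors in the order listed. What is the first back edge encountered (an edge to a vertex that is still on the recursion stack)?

auth→api

DFS from ingest (visiting each vertex's neighbors in the order listed); mark gray on enter, black on exit:
ingest gray
  api gray
    gateway gray
      auth gray
        auth→api: api is gray → back edge
First back edge: auth → api.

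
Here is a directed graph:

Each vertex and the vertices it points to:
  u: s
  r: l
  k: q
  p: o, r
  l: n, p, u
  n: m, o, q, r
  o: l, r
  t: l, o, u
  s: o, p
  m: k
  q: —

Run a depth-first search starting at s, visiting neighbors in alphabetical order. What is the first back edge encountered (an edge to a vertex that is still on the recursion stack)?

n->o

DFS from s (visiting neighbors in alphabetical order); mark gray on enter, black on exit:
s gray
  o gray
    l gray
      n gray
        m gray
          k gray
            q gray
            q black
          k black
        m black
        n→o: o is gray → back edge
First back edge: n → o.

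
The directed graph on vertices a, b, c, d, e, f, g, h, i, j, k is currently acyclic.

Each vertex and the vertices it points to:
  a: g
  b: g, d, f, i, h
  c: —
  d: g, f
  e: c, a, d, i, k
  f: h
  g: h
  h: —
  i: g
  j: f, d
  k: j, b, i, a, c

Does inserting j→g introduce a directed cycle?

Adding j→g creates a cycle iff g can already reach j.
Explore from g: no path reaches j. The graph stays acyclic.

No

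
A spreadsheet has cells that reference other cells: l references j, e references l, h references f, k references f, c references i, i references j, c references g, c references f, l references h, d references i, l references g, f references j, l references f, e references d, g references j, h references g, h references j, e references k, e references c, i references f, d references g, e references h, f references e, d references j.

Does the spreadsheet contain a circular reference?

Yes

DFS with white/gray/black marking, starting from f:
f gray
  j gray
  j black
  e gray
    d gray
      g gray
        g→j: j black — skip
      g black
      i gray
        i→j: j black — skip
        i→f: f is gray → back edge
Back edge found, so a cycle exists: f → e → d → i → f.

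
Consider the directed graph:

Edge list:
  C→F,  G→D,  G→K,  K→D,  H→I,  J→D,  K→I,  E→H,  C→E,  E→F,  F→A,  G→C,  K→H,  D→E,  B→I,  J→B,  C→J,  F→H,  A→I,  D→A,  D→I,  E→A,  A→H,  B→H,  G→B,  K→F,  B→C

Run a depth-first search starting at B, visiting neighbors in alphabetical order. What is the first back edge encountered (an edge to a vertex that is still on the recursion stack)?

DFS from B (visiting neighbors in alphabetical order); mark gray on enter, black on exit:
B gray
  C gray
    E gray
      A gray
        H gray
          I gray
          I black
        H black
        A→I: I black — skip
      A black
      F gray
        F→A: A black — skip
        F→H: H black — skip
      F black
      E→H: H black — skip
    E black
    C→F: F black — skip
    J gray
      J→B: B is gray → back edge
First back edge: J → B.

J→B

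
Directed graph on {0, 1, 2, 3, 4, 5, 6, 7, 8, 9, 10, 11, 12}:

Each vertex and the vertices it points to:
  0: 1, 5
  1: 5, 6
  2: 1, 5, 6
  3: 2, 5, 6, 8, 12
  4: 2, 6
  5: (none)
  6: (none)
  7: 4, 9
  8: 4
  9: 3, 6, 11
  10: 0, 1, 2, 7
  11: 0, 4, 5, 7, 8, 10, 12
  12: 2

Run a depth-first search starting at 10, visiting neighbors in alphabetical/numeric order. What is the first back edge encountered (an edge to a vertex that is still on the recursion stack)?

DFS from 10 (visiting neighbors in alphabetical/numeric order); mark gray on enter, black on exit:
10 gray
  0 gray
    1 gray
      5 gray
      5 black
      6 gray
      6 black
    1 black
    0→5: 5 black — skip
  0 black
  10→1: 1 black — skip
  2 gray
    2→1: 1 black — skip
    2→5: 5 black — skip
    2→6: 6 black — skip
  2 black
  7 gray
    4 gray
      4→2: 2 black — skip
      4→6: 6 black — skip
    4 black
    9 gray
      3 gray
        3→2: 2 black — skip
        3→5: 5 black — skip
        3→6: 6 black — skip
        8 gray
          8→4: 4 black — skip
        8 black
        12 gray
          12→2: 2 black — skip
        12 black
      3 black
      9→6: 6 black — skip
      11 gray
        11→0: 0 black — skip
        11→4: 4 black — skip
        11→5: 5 black — skip
        11→7: 7 is gray → back edge
First back edge: 11 → 7.

11→7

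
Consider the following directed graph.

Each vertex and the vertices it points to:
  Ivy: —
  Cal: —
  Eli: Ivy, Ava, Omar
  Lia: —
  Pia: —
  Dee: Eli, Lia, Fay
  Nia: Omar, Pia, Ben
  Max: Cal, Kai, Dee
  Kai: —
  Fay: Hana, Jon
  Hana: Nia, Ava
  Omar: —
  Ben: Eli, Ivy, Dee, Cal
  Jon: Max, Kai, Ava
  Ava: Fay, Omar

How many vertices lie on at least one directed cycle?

9

A vertex is on a directed cycle iff it belongs to a strongly connected component of size ≥ 2 (or has a self-loop).
The vertices on cycles are {Ava, Ben, Dee, Eli, Fay, Jon, Max, Nia, Hana} — 9 in total.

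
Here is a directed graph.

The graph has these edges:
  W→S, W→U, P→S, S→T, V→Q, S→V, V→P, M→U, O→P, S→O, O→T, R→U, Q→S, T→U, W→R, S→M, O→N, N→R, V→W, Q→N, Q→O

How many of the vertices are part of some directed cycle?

6

A vertex is on a directed cycle iff it belongs to a strongly connected component of size ≥ 2 (or has a self-loop).
The vertices on cycles are {O, P, Q, S, V, W} — 6 in total.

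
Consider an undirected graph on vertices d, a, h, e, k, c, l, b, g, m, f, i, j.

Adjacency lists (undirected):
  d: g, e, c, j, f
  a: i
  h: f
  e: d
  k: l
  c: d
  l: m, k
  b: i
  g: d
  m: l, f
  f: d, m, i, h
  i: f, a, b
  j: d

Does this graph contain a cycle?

DFS, tracking each vertex's parent; an edge to a visited non-parent vertex closes a cycle.
Start from c:
visit c (parent –)
  visit d (parent c)
    visit g (parent d)
      g–d: parent, skip
    visit e (parent d)
      e–d: parent, skip
    d–c: parent, skip
    visit j (parent d)
      j–d: parent, skip
    visit f (parent d)
      f–d: parent, skip
      visit m (parent f)
        visit l (parent m)
          l–m: parent, skip
          visit k (parent l)
            k–l: parent, skip
        m–f: parent, skip
      visit i (parent f)
        i–f: parent, skip
        visit a (parent i)
          a–i: parent, skip
        visit b (parent i)
          b–i: parent, skip
      visit h (parent f)
        h–f: parent, skip
No non-parent visited neighbor found — the graph is a forest.

No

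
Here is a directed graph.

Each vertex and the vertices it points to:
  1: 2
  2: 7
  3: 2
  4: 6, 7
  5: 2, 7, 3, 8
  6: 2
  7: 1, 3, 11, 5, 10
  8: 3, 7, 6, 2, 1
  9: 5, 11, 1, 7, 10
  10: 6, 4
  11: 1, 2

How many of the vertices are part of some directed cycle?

10

A vertex is on a directed cycle iff it belongs to a strongly connected component of size ≥ 2 (or has a self-loop).
The vertices on cycles are {1, 2, 3, 4, 5, 6, 7, 8, 10, 11} — 10 in total.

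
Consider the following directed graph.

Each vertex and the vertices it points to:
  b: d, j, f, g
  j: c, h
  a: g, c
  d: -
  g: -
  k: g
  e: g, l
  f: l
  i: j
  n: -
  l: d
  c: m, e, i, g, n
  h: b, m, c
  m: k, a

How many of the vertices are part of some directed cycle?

A vertex is on a directed cycle iff it belongs to a strongly connected component of size ≥ 2 (or has a self-loop).
The vertices on cycles are {a, b, c, h, i, j, m} — 7 in total.

7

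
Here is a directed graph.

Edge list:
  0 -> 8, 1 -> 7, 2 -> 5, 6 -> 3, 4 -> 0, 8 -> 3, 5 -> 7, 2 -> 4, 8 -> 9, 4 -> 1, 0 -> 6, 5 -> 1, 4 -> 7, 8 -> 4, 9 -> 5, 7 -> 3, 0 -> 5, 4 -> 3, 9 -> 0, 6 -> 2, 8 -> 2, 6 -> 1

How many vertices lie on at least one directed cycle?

A vertex is on a directed cycle iff it belongs to a strongly connected component of size ≥ 2 (or has a self-loop).
The vertices on cycles are {0, 2, 4, 6, 8, 9} — 6 in total.

6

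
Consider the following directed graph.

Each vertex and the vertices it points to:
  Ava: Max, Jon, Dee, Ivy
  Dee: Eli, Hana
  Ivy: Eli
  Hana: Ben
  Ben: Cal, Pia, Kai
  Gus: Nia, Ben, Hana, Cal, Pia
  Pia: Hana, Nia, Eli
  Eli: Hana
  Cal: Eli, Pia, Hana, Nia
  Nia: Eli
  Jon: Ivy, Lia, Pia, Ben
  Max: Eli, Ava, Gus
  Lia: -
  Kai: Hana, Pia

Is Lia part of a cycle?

No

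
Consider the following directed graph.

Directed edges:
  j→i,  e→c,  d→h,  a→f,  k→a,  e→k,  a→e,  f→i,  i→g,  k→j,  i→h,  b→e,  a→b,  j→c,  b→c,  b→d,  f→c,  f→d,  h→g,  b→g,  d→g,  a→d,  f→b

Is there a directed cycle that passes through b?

b is on a cycle iff b can reach itself via ≥1 edge.
b → e → k → a → b — yes.

Yes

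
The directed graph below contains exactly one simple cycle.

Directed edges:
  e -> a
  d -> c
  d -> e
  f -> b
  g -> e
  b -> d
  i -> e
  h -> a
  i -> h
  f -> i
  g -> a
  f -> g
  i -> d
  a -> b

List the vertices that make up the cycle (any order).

a, b, d, e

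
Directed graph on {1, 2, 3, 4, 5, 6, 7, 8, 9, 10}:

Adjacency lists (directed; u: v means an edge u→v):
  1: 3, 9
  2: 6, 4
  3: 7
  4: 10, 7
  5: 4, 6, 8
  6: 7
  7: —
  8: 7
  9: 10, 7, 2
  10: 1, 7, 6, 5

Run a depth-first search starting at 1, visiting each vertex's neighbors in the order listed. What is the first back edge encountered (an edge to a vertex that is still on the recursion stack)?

DFS from 1 (visiting each vertex's neighbors in the order listed); mark gray on enter, black on exit:
1 gray
  3 gray
    7 gray
    7 black
  3 black
  9 gray
    10 gray
      10→1: 1 is gray → back edge
First back edge: 10 → 1.

10→1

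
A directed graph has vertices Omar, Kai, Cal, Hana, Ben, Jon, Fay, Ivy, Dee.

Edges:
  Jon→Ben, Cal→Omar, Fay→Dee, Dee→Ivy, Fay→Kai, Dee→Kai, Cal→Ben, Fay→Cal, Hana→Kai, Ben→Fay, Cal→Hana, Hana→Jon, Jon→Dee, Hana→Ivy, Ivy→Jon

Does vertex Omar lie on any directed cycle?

No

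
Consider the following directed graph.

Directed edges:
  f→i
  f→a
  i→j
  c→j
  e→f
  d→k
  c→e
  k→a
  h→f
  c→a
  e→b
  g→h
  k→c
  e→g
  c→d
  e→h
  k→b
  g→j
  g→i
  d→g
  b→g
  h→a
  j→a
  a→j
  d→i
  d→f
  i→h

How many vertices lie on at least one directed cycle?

8

A vertex is on a directed cycle iff it belongs to a strongly connected component of size ≥ 2 (or has a self-loop).
The vertices on cycles are {a, c, d, f, h, i, j, k} — 8 in total.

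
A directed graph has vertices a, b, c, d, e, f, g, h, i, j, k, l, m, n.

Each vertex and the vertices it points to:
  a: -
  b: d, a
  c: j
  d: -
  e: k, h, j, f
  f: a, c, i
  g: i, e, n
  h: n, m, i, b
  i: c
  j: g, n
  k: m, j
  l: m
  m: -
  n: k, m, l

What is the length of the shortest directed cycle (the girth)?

3

For each vertex v, BFS finds the shortest path from v back to v.
The shortest such closed walk is e → j → g → e, length 3.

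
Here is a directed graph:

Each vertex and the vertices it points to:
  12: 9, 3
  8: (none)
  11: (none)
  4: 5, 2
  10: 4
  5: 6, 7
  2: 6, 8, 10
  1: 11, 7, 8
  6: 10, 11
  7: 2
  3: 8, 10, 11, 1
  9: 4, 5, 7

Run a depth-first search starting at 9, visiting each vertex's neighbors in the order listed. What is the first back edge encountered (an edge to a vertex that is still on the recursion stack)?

10->4

DFS from 9 (visiting each vertex's neighbors in the order listed); mark gray on enter, black on exit:
9 gray
  4 gray
    5 gray
      6 gray
        10 gray
          10→4: 4 is gray → back edge
First back edge: 10 → 4.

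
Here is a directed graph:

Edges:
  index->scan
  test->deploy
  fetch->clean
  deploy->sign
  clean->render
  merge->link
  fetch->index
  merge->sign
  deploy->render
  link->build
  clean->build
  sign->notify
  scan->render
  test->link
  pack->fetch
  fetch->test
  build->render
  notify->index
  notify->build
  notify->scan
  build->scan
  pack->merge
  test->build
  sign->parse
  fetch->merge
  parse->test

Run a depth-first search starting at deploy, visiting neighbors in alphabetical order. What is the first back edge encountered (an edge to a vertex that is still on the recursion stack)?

test→deploy

DFS from deploy (visiting neighbors in alphabetical order); mark gray on enter, black on exit:
deploy gray
  render gray
  render black
  sign gray
    notify gray
      build gray
        build→render: render black — skip
        scan gray
          scan→render: render black — skip
        scan black
      build black
      index gray
        index→scan: scan black — skip
      index black
      notify→scan: scan black — skip
    notify black
    parse gray
      test gray
        test→build: build black — skip
        test→deploy: deploy is gray → back edge
First back edge: test → deploy.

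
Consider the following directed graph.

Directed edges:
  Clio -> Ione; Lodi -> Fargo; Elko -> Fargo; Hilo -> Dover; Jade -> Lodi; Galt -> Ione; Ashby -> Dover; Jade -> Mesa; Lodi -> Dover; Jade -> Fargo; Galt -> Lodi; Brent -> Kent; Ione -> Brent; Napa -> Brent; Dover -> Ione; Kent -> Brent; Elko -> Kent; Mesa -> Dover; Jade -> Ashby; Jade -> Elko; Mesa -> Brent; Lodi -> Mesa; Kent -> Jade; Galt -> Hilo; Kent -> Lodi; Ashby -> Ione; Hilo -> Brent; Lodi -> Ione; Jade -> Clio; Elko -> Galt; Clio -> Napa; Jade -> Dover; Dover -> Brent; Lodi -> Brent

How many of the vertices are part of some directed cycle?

13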